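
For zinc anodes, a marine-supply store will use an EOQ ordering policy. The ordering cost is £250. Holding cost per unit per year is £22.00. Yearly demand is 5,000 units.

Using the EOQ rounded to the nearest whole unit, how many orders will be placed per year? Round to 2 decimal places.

14.84 orders per year

Q* = √(2·D·S / H) = √(2·5,000·250 / 22) = √113,636.4 ≈ 337.10 → Q = 337
Orders per year = D/Q = 5,000 / 337 = 14.837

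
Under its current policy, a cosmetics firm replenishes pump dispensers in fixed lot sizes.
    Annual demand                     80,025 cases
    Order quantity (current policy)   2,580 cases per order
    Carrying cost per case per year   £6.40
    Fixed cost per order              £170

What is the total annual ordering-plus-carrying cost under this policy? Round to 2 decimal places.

£13,528.97

Ordering: D/Q × S = 80,025/2,580 × £170 = £5,272.97
Holding:  Q/2 × H = 2,580/2 × £6.4 = £8,256.00
Total = £5,272.97 + £8,256.00 = £13,528.97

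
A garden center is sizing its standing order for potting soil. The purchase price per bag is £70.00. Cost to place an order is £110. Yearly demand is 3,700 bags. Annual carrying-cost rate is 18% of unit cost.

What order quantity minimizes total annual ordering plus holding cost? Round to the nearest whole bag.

Holding cost per bag per year: H = 18% × £70 = £12.6000
Q* = √(2·D·S / H) = √(2·3,700·110 / 12.6) = √64,603.2 ≈ 254.17

254 bags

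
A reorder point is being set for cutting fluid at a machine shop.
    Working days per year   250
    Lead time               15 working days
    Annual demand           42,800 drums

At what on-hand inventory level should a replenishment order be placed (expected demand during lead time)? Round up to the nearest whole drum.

2,568 drums

Daily demand d = 42,800 / 250 = 171.200 drums/day
Demand during lead time = 171.200 × 15 = 2,568.00
Reorder point = 2,568.00 → round up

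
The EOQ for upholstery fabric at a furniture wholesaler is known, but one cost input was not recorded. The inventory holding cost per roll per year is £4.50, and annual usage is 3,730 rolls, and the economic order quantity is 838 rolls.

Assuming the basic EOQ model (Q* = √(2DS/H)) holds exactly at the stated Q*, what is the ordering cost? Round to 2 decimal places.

From Q* = √(2DS/H) ⇒ Q*² = 2DS/H.
S = Q²H / (2D) = 838² × 4.5 / (2 × 3,730) = 423.6056

£423.61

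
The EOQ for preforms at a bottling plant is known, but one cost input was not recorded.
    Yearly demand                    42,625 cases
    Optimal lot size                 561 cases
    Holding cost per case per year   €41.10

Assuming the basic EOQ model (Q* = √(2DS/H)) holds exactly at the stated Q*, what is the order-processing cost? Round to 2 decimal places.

€151.73

Since Q* = (2DS/H)^½, squaring gives Q*²·H = 2DS.
S = Q²H / (2D) = 561² × 41.1 / (2 × 42,625) = 151.7306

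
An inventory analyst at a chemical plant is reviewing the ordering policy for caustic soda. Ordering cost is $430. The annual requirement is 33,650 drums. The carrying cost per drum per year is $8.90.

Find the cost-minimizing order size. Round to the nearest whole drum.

1,803 drums

Q* = √(2·D·S / H) = √(2·33,650·430 / 8.9) = √3,251,573.0 ≈ 1,803.21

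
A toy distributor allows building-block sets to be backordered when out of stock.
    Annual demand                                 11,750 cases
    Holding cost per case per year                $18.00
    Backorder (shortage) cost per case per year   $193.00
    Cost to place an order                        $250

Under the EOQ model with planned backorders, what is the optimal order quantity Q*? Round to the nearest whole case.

597 cases

Q* = √(2DS/H) · √((H + b)/b)
   = √(2 × 11,750 × 250 / 18) · √((18 + 193) / 193)
   = 571.305 × 1.0456 ≈ 597.35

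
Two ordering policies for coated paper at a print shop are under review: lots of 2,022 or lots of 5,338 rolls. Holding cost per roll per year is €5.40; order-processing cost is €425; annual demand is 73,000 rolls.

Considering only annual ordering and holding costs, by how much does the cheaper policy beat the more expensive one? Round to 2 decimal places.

For each Q, cost = (D/Q)·S + (Q/2)·H.
TC(2,022) = (73,000/2,022)×425 + (2,022/2)×5.4 = €20,803.12
TC(5,338) = (73,000/5,338)×425 + (5,338/2)×5.4 = €20,224.70
|ΔTC| = |€20,803.12 − €20,224.70| = €578.42

€578.42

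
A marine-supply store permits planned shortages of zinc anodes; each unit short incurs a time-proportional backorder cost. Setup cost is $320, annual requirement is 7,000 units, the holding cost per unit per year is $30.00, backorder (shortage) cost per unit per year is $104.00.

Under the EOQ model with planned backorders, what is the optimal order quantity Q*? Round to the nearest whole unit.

439 units

Q* = √(2DS/H) · √((H + b)/b)
   = √(2 × 7,000 × 320 / 30) · √((30 + 104) / 104)
   = 386.437 × 1.1351 ≈ 438.65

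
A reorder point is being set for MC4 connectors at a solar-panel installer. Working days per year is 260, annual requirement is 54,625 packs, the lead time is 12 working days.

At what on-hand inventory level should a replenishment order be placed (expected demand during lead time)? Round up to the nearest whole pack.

2,522 packs

Daily demand d = 54,625 / 260 = 210.096 packs/day
Demand during lead time = 210.096 × 12 = 2,521.15
Reorder point = 2,521.15 → round up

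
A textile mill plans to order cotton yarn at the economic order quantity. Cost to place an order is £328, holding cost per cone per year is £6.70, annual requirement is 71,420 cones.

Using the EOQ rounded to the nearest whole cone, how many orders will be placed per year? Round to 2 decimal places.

Q* = √(2·D·S / H) = √(2·71,420·328 / 6.7) = √6,992,764.2 ≈ 2,644.38 → Q = 2,644
Orders per year = D/Q = 71,420 / 2,644 = 27.012

27.01 orders per year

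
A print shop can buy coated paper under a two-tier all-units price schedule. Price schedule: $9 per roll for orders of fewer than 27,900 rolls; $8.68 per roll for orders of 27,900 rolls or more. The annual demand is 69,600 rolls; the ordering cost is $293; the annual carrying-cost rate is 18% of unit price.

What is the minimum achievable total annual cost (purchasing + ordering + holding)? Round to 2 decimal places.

$626,654.40

H₁ = 18%×$9 = $1.6200;  H₂ = 18%×$8.68 = $1.5624
EOQ₁ = √(2×69,600×293/1.6200) = 5,017.60  (< 27,900, feasible at tier 1)
EOQ₂ = √(2×69,600×293/1.5624) = 5,109.25  (< 27,900 → use Q = 27,900 at tier-2 price)
TC(tier 1 (EOQ₁), Q≈5,017.6) = $634,528.51
TC(tier 2, Q≈27,900.0) = $626,654.40
Minimum at tier 2: $626,654.40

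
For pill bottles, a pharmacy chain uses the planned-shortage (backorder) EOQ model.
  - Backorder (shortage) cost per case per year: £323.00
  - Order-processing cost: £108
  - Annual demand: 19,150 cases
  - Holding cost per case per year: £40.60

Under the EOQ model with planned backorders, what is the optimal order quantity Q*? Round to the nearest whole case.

Basic EOQ = √(2·19,150·108/40.6) = 319.189
Backorder adjustment √((H+b)/b) = √((40.6+323)/323) = 1.0610
Q* = 319.189 × 1.0610 ≈ 338.66

339 cases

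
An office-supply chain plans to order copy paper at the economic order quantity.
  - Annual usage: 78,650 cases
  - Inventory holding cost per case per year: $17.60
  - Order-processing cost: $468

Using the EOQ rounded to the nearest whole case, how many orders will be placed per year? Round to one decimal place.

38.5 orders per year

2DS/H = 2·78,650·468/17.6 = 4,182,750.00
EOQ = √4,182,750.00 ≈ 2,045.18 → Q = 2,045
N = D/Q = 78,650/2,045 ≈ 38.460 orders/yr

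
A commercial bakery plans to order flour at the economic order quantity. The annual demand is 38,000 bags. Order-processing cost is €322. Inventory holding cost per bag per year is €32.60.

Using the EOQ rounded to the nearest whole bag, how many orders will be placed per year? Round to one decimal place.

2DS/H = 2·38,000·322/32.6 = 750,674.85
EOQ = √750,674.85 ≈ 866.41 → Q = 866
N = D/Q = 38,000/866 ≈ 43.880 orders/yr

43.9 orders per year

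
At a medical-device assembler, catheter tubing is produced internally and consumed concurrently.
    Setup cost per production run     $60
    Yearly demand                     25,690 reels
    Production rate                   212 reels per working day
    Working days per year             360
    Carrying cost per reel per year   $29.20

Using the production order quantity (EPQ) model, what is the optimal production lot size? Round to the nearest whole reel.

399 reels

Daily demand d = 25,690/360 = 71.361; p = 212; 1 − d/p = 0.66339
EPQ = √(2DS / (H(1 − d/p)))
    = √(2 × 25,690 × 60 / (29.2 × 0.66339)) ≈ 398.93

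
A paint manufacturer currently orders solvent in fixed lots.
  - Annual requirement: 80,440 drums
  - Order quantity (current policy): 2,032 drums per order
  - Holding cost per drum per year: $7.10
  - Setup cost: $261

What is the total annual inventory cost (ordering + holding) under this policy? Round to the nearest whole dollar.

$17,546

Ordering: D/Q × S = 80,440/2,032 × $261 = $10,332.11
Holding:  Q/2 × H = 2,032/2 × $7.1 = $7,213.60
Total = $10,332.11 + $7,213.60 = $17,545.71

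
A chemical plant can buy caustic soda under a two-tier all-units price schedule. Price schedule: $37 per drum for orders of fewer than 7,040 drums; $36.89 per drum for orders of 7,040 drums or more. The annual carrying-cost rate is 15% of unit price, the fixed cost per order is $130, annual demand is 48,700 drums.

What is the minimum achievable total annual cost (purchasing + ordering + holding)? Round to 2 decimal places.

H₁ = 15%×$37 = $5.5500;  H₂ = 15%×$36.89 = $5.5335
EOQ₁ = √(2×48,700×130/5.5500) = 1,510.44  (< 7,040, feasible at tier 1)
EOQ₂ = √(2×48,700×130/5.5335) = 1,512.69  (< 7,040 → use Q = 7,040 at tier-2 price)
TC(tier 1 (EOQ₁), Q≈1,510.4) = $1,810,282.96
TC(tier 2, Q≈7,040.0) = $1,816,920.21
Minimum at tier 1 (EOQ₁): $1,810,282.96

$1,810,282.96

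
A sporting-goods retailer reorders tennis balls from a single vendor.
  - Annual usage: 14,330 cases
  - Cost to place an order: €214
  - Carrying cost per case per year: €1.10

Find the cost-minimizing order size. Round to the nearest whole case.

2DS/H = 2·14,330·214/1.1 = 5,575,672.73
EOQ = √5,575,672.73 ≈ 2,361.29

2,361 cases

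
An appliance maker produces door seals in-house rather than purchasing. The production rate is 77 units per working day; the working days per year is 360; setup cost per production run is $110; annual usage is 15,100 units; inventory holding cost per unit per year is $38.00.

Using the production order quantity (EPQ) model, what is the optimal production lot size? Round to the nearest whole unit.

438 units

Daily demand d = 15,100/360 = 41.944; p = 77; 1 − d/p = 0.45527
EPQ = √(2DS / (H(1 − d/p)))
    = √(2 × 15,100 × 110 / (38 × 0.45527)) ≈ 438.20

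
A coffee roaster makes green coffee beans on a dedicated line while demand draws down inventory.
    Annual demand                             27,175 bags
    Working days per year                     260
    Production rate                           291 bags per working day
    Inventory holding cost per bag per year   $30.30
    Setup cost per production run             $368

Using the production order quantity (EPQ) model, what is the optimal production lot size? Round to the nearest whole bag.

Daily demand d = 27,175/260 = 104.519; p = 291; 1 − d/p = 0.64083
EPQ = √(2DS / (H(1 − d/p)))
    = √(2 × 27,175 × 368 / (30.3 × 0.64083)) ≈ 1,014.92

1,015 bags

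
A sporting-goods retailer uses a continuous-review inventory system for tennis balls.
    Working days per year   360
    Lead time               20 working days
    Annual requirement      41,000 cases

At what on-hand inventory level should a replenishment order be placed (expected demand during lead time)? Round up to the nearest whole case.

Daily demand d = 41,000 / 360 = 113.889 cases/day
Demand during lead time = 113.889 × 20 = 2,277.78
Reorder point = 2,277.78 → round up

2,278 cases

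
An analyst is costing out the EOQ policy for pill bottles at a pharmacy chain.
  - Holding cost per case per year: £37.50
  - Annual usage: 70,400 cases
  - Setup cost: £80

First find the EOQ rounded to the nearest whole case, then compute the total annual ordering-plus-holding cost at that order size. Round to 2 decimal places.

£20,552.37

EOQ = √(2DS/H) = √(2 × 70,400 × 80 / 37.5)
    = √(300,373.33) ≈ 548.06 → Q = 548 cases
Orders/yr = 70,400/548 = 128.467; ordering cost = 128.467 × £80 = £10,277.37
Average inventory = 548/2 = 274; holding cost = 274 × £37.5 = £10,275.00
Total = £10,277.37 + £10,275.00 = £20,552.37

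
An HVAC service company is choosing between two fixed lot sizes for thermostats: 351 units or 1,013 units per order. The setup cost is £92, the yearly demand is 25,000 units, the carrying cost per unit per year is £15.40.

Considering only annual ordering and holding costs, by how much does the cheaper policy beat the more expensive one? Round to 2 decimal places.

TC(Q) = (D/Q)S + (Q/2)H
TC(351) = (25,000/351)×92 + (351/2)×15.4 = £9,255.41
TC(1,013) = (25,000/1,013)×92 + (1,013/2)×15.4 = £10,070.58
|ΔTC| = |£9,255.41 − £10,070.58| = £815.18

£815.18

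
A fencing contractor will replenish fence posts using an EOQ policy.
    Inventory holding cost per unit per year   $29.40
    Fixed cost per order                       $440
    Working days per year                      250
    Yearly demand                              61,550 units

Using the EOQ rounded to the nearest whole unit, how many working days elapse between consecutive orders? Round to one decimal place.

5.5 days

Optimal lot size Q* = (2 × 61,550 × $440 / $29.4)^½ ≈ 1,357.32 → Q = 1,357 units
Days between orders = 250 / (D/Q) = 250 / 45.357 ≈ 5.512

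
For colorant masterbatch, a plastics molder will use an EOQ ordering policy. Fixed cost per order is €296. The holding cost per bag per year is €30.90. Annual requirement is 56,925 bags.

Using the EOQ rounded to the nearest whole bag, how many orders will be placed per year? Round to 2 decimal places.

Q* = √(2·D·S / H) = √(2·56,925·296 / 30.9) = √1,090,601.9 ≈ 1,044.32 → Q = 1,044
N = D/Q = 56,925/1,044 ≈ 54.526 orders/yr

54.53 orders per year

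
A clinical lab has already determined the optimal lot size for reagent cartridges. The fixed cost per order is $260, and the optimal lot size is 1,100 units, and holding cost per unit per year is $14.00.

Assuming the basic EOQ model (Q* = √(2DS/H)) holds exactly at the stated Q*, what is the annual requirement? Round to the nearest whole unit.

From Q* = √(2DS/H) ⇒ Q*² = 2DS/H.
D = Q²H / (2S) = 1,100² × 14 / (2 × 260) = 32,576.92

32,577 units per year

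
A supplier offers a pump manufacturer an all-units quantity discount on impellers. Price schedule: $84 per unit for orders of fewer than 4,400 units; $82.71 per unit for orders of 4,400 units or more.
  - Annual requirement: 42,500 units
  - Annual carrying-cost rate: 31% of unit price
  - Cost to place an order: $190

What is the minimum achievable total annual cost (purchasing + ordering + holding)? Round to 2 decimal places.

H₁ = 31%×$84 = $26.0400;  H₂ = 31%×$82.71 = $25.6401
EOQ₁ = √(2×42,500×190/26.0400) = 787.53  (< 4,400, feasible at tier 1)
EOQ₂ = √(2×42,500×190/25.6401) = 793.65  (< 4,400 → use Q = 4,400 at tier-2 price)
TC(tier 1 (EOQ₁), Q≈787.5) = $3,590,507.22
TC(tier 2, Q≈4,400.0) = $3,573,418.45
Minimum at tier 2: $3,573,418.45

$3,573,418.45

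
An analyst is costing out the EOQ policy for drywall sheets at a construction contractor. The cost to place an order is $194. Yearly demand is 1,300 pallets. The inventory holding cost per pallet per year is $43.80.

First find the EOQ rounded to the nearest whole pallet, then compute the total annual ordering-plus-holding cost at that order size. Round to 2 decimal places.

Optimal lot size Q* = (2 × 1,300 × $194 / $43.8)^½ ≈ 107.31 → Q = 107 pallets
Annual ordering cost = (D/Q)·S = (1,300/107) × 194 = $2,357.01
Annual holding cost  = (Q/2)·H = (107/2) × 43.8 = $2,343.30
Total = $2,357.01 + $2,343.30 = $4,700.31

$4,700.31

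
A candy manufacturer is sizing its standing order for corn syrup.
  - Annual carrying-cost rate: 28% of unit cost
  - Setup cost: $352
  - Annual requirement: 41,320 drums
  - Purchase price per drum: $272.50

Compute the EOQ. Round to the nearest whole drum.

Carrying cost H = $272.5 × 28% = $76.3000/drum/yr
Optimal lot size Q* = (2 × 41,320 × $352 / $76.3)^½ ≈ 617.45

617 drums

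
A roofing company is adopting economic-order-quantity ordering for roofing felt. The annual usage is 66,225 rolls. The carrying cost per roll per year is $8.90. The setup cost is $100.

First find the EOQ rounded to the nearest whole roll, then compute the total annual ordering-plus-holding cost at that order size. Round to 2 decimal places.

Optimal lot size Q* = (2 × 66,225 × $100 / $8.9)^½ ≈ 1,219.92 → Q = 1,220 rolls
Annual ordering cost = (D/Q)·S = (66,225/1,220) × 100 = $5,428.28
Annual holding cost  = (Q/2)·H = (1,220/2) × 8.9 = $5,429.00
Total = $5,428.28 + $5,429.00 = $10,857.28

$10,857.28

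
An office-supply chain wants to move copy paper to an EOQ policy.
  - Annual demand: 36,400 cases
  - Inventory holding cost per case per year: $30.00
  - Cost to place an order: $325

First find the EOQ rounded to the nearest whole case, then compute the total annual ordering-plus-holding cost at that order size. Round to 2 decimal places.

2DS/H = 2·36,400·325/30 = 788,666.67
EOQ = √788,666.67 ≈ 888.07 → Q = 888 cases
Ordering: D/Q × S = 36,400/888 × $325 = $13,322.07
Holding:  Q/2 × H = 888/2 × $30 = $13,320.00
Total = $13,322.07 + $13,320.00 = $26,642.07

$26,642.07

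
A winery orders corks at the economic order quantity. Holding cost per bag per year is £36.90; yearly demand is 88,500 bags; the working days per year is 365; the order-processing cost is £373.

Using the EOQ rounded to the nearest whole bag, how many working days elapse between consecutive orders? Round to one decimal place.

Q* = √(2·D·S / H) = √(2·88,500·373 / 36.9) = √1,789,187.0 ≈ 1,337.60 → Q = 1,338 bags
T = Q/D × 365 days = 1,338/88,500 × 365 = 5.518 days

5.5 days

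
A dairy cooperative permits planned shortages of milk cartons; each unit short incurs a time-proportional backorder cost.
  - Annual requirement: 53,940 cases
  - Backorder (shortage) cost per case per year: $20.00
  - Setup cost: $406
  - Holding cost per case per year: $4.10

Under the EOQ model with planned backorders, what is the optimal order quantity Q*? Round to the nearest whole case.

Q* = √(2DS/H) · √((H + b)/b)
   = √(2 × 53,940 × 406 / 4.1) · √((4.1 + 20) / 20)
   = 3,268.448 × 1.0977 ≈ 3,587.86

3,588 cases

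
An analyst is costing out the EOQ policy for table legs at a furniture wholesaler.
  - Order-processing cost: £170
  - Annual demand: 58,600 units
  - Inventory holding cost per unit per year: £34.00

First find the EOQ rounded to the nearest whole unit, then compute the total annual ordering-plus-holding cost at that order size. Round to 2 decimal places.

£26,027.22

2DS/H = 2·58,600·170/34 = 586,000.00
EOQ = √586,000.00 ≈ 765.51 → Q = 766 units
Annual ordering cost = (D/Q)·S = (58,600/766) × 170 = £13,005.22
Annual holding cost  = (Q/2)·H = (766/2) × 34 = £13,022.00
Total = £13,005.22 + £13,022.00 = £26,027.22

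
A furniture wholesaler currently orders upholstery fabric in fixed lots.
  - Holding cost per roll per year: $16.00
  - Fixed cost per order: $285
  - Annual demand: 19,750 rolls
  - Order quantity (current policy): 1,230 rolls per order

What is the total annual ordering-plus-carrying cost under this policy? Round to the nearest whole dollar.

Ordering: D/Q × S = 19,750/1,230 × $285 = $4,576.22
Holding:  Q/2 × H = 1,230/2 × $16 = $9,840.00
Total = $4,576.22 + $9,840.00 = $14,416.22

$14,416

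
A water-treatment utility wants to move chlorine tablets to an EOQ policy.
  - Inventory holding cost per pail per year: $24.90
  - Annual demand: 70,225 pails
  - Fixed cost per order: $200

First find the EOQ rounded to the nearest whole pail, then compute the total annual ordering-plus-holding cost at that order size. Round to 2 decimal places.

Optimal lot size Q* = (2 × 70,225 × $200 / $24.9)^½ ≈ 1,062.13 → Q = 1,062 pails
Orders/yr = 70,225/1,062 = 66.125; ordering cost = 66.125 × $200 = $13,225.05
Average inventory = 1,062/2 = 531; holding cost = 531 × $24.9 = $13,221.90
Total = $13,225.05 + $13,221.90 = $26,446.95

$26,446.95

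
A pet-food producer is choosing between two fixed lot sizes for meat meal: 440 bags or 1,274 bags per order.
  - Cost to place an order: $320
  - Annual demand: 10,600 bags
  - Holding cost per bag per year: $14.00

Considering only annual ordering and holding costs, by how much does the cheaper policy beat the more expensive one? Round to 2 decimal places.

For each Q, cost = (D/Q)·S + (Q/2)·H.
TC(440) = (10,600/440)×320 + (440/2)×14 = $10,789.09
TC(1,274) = (10,600/1,274)×320 + (1,274/2)×14 = $11,580.48
Lots of 440 are cheaper by $791.39.

$791.39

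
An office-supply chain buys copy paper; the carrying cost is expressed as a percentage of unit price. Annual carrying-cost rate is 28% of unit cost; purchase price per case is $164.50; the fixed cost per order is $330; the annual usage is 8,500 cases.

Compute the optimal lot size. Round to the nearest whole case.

H = i·C = 0.28 × $164.5 = $46.0600 per case-year
Optimal lot size Q* = (2 × 8,500 × $330 / $46.06)^½ ≈ 349.00

349 cases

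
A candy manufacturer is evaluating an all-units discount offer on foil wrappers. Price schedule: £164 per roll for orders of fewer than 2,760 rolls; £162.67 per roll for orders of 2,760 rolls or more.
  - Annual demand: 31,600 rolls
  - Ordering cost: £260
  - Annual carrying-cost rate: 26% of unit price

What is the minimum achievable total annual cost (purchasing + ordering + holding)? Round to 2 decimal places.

H₁ = 26%×£164 = £42.6400;  H₂ = 26%×£162.67 = £42.2942
EOQ₁ = √(2×31,600×260/42.6400) = 620.78  (< 2,760, feasible at tier 1)
EOQ₂ = √(2×31,600×260/42.2942) = 623.31  (< 2,760 → use Q = 2,760 at tier-2 price)
TC(tier 1 (EOQ₁), Q≈620.8) = £5,208,869.99
TC(tier 2, Q≈2,760.0) = £5,201,714.81
Minimum at tier 2: £5,201,714.81

£5,201,714.81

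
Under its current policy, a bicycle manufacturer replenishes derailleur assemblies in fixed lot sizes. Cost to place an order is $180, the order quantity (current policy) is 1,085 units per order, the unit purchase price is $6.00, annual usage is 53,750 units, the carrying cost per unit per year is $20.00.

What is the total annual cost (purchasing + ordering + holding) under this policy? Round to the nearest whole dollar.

$342,267

Ordering: D/Q × S = 53,750/1,085 × $180 = $8,917.05
Holding:  Q/2 × H = 1,085/2 × $20 = $10,850.00
Purchase cost = D·C = 53,750 × 6 = $322,500.00
Total = $8,917.05 + $10,850.00 + $322,500.00 = $342,267.05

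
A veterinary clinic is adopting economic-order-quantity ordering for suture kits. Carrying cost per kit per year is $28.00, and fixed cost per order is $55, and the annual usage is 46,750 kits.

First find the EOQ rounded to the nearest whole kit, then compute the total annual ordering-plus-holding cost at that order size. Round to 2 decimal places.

$11,999.59

2DS/H = 2·46,750·55/28 = 183,660.71
EOQ = √183,660.71 ≈ 428.56 → Q = 429 kits
Ordering: D/Q × S = 46,750/429 × $55 = $5,993.59
Holding:  Q/2 × H = 429/2 × $28 = $6,006.00
Total = $5,993.59 + $6,006.00 = $11,999.59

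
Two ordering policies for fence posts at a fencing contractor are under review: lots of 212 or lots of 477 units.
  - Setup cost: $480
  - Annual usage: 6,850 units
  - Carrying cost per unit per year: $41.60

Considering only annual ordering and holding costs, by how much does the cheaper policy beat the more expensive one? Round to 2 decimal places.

$3,104.35

Annual cost at Q: ordering D·S/Q plus holding Q·H/2.
TC(212) = (6,850/212)×480 + (212/2)×41.6 = $19,919.03
TC(477) = (6,850/477)×480 + (477/2)×41.6 = $16,814.68
|ΔTC| = |$19,919.03 − $16,814.68| = $3,104.35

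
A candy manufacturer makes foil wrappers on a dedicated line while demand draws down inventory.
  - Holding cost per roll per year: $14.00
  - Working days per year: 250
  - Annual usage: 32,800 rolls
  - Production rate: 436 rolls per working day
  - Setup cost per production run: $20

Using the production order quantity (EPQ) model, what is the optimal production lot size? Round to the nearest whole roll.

Daily demand d = 32,800/250 = 131.200; p = 436; 1 − d/p = 0.69908
EPQ = √(2DS / (H(1 − d/p)))
    = √(2 × 32,800 × 20 / (14 × 0.69908)) ≈ 366.13

366 rolls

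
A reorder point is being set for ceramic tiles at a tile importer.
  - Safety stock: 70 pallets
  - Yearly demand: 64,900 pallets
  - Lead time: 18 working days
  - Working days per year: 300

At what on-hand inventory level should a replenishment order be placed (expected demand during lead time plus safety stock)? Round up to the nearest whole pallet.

Daily demand d = 64,900 / 300 = 216.333 pallets/day
Demand during lead time = 216.333 × 18 = 3,894.00
Reorder point = 3,894.00 + 70 = 3,964.00 → round up

3,964 pallets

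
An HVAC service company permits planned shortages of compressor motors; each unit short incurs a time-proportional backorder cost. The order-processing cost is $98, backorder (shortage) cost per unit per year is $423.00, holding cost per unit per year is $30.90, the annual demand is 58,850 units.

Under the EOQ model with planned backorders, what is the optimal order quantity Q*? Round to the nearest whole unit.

633 units

Basic EOQ = √(2·58,850·98/30.9) = 610.973
Backorder adjustment √((H+b)/b) = √((30.9+423)/423) = 1.0359
Q* = 610.973 × 1.0359 ≈ 632.90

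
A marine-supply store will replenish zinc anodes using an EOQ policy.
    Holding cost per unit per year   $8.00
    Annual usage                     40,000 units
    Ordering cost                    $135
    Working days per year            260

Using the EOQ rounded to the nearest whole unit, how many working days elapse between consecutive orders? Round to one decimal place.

7.6 days

EOQ = √(2DS/H) = √(2 × 40,000 × 135 / 8)
    = √(1,350,000.00) ≈ 1,161.90 → Q = 1,162 units
Cycle time = (working days × Q)/D = (260 × 1,162) / 40,000 = 7.553 days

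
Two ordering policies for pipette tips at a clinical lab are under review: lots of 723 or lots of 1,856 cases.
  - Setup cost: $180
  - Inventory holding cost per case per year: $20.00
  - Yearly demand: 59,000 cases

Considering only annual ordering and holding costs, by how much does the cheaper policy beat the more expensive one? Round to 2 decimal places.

$2,363.19

TC(Q) = (D/Q)S + (Q/2)H
TC(723) = (59,000/723)×180 + (723/2)×20 = $21,918.80
TC(1,856) = (59,000/1,856)×180 + (1,856/2)×20 = $24,281.98
Lots of 723 are cheaper by $2,363.19.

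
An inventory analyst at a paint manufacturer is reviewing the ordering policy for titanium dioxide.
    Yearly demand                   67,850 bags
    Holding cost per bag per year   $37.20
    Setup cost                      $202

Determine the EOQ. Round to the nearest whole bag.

858 bags

Optimal lot size Q* = (2 × 67,850 × $202 / $37.2)^½ ≈ 858.41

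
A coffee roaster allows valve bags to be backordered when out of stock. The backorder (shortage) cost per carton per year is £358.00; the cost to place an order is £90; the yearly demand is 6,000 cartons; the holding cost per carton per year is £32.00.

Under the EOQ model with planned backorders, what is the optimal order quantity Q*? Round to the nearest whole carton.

Q* = √(2DS/H) · √((H + b)/b)
   = √(2 × 6,000 × 90 / 32) · √((32 + 358) / 358)
   = 183.712 × 1.0437 ≈ 191.75

192 cartons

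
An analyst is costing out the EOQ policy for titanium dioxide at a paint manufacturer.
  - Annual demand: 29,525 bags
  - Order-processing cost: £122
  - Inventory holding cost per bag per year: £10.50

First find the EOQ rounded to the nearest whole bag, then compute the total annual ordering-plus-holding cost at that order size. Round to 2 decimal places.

EOQ = √(2DS/H) = √(2 × 29,525 × 122 / 10.5)
    = √(686,104.76) ≈ 828.31 → Q = 828 bags
Orders/yr = 29,525/828 = 35.658; ordering cost = 35.658 × £122 = £4,350.30
Average inventory = 828/2 = 414; holding cost = 414 × £10.5 = £4,347.00
Total = £4,350.30 + £4,347.00 = £8,697.30

£8,697.30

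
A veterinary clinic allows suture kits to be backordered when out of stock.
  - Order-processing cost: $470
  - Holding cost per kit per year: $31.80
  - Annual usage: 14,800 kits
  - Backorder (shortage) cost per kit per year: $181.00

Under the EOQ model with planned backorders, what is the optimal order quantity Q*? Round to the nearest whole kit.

Basic EOQ = √(2·14,800·470/31.8) = 661.426
Backorder adjustment √((H+b)/b) = √((31.8+181)/181) = 1.0843
Q* = 661.426 × 1.0843 ≈ 717.18

717 kits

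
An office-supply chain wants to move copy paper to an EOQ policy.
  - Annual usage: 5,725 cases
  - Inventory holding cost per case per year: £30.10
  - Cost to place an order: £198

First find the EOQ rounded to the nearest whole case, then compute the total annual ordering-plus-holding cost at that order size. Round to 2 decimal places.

£8,260.74

2DS/H = 2·5,725·198/30.1 = 75,318.94
EOQ = √75,318.94 ≈ 274.44 → Q = 274 cases
Annual ordering cost = (D/Q)·S = (5,725/274) × 198 = £4,137.04
Annual holding cost  = (Q/2)·H = (274/2) × 30.1 = £4,123.70
Total = £4,137.04 + £4,123.70 = £8,260.74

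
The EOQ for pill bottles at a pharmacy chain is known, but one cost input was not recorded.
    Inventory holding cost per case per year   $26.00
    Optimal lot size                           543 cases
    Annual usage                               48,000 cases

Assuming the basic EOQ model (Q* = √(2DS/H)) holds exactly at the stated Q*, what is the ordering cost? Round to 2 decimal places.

Since Q* = (2DS/H)^½, squaring gives Q*²·H = 2DS.
S = Q²H / (2D) = 543² × 26 / (2 × 48,000) = 79.8549

$79.85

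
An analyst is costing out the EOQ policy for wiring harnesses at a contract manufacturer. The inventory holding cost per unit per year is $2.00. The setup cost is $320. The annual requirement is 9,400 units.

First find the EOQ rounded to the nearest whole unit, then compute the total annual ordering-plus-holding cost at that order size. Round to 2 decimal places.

EOQ = √(2DS/H) = √(2 × 9,400 × 320 / 2)
    = √(3,008,000.00) ≈ 1,734.36 → Q = 1,734 units
Ordering: D/Q × S = 9,400/1,734 × $320 = $1,734.72
Holding:  Q/2 × H = 1,734/2 × $2 = $1,734.00
Total = $1,734.72 + $1,734.00 = $3,468.72

$3,468.72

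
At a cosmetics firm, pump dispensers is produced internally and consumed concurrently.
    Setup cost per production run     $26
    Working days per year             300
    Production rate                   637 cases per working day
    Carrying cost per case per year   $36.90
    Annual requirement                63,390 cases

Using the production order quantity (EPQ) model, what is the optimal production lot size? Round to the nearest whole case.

Daily demand d = 63,390/300 = 211.300; p = 637; 1 − d/p = 0.66829
EPQ = √(2DS / (H(1 − d/p)))
    = √(2 × 63,390 × 26 / (36.9 × 0.66829)) ≈ 365.61

366 cases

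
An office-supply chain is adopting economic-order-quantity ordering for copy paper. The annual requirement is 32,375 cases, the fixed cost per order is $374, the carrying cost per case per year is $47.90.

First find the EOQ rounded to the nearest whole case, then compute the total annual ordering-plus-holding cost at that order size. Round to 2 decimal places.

$34,058.34

2DS/H = 2·32,375·374/47.9 = 505,563.67
EOQ = √505,563.67 ≈ 711.03 → Q = 711 cases
Orders/yr = 32,375/711 = 45.534; ordering cost = 45.534 × $374 = $17,029.89
Average inventory = 711/2 = 355.5; holding cost = 355.5 × $47.9 = $17,028.45
Total = $17,029.89 + $17,028.45 = $34,058.34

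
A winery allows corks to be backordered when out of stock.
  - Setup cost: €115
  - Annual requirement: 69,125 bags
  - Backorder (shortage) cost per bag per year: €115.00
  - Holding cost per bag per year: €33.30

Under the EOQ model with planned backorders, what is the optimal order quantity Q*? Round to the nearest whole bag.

785 bags

Q* = √(2DS/H) · √((H + b)/b)
   = √(2 × 69,125 × 115 / 33.3) · √((33.3 + 115) / 115)
   = 690.970 × 1.1356 ≈ 784.66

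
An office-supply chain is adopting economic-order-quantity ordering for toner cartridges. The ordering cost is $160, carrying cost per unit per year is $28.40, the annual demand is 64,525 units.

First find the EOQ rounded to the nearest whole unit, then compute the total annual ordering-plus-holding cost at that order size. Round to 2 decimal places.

$24,215.77

Optimal lot size Q* = (2 × 64,525 × $160 / $28.4)^½ ≈ 852.67 → Q = 853 units
Ordering: D/Q × S = 64,525/853 × $160 = $12,103.17
Holding:  Q/2 × H = 853/2 × $28.4 = $12,112.60
Total = $12,103.17 + $12,112.60 = $24,215.77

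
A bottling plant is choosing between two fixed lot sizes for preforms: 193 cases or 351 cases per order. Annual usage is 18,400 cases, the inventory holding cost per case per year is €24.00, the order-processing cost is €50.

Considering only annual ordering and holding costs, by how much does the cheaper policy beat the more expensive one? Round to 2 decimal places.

€249.76

For each Q, cost = (D/Q)·S + (Q/2)·H.
TC(193) = (18,400/193)×50 + (193/2)×24 = €7,082.84
TC(351) = (18,400/351)×50 + (351/2)×24 = €6,833.08
Lots of 351 are cheaper by €249.76.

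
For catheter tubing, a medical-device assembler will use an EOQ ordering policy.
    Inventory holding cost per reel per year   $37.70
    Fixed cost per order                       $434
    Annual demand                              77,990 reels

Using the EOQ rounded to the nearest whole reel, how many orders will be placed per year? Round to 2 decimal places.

58.20 orders per year

Q* = √(2·D·S / H) = √(2·77,990·434 / 37.7) = √1,795,631.8 ≈ 1,340.01 → Q = 1,340
Orders per year = D/Q = 77,990 / 1,340 = 58.201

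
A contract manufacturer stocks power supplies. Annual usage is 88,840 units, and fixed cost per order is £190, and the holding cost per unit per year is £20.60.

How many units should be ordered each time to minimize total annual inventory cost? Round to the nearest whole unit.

1,280 units

Q* = √(2·D·S / H) = √(2·88,840·190 / 20.6) = √1,638,796.1 ≈ 1,280.15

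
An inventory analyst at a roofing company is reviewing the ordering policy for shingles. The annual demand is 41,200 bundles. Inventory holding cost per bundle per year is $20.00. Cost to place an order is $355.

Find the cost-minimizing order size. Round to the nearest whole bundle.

Q* = √(2·D·S / H) = √(2·41,200·355 / 20) = √1,462,600.0 ≈ 1,209.38

1,209 bundles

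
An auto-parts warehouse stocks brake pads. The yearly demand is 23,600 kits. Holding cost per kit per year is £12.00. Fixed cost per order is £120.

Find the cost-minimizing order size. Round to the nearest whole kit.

2DS/H = 2·23,600·120/12 = 472,000.00
EOQ = √472,000.00 ≈ 687.02

687 kits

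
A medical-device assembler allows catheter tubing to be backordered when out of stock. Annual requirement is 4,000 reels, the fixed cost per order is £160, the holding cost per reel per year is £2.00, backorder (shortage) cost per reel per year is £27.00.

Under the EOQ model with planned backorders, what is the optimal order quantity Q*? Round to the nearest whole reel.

829 reels

Basic EOQ = √(2·4,000·160/2) = 800.000
Backorder adjustment √((H+b)/b) = √((2+27)/27) = 1.0364
Q* = 800.000 × 1.0364 ≈ 829.10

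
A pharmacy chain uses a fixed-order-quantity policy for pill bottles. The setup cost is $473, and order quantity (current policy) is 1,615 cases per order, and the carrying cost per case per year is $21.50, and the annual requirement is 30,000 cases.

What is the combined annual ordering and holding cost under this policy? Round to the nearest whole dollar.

Orders/yr = 30,000/1,615 = 18.576; ordering cost = 18.576 × $473 = $8,786.38
Average inventory = 1,615/2 = 807.5; holding cost = 807.5 × $21.5 = $17,361.25
Total = $8,786.38 + $17,361.25 = $26,147.63

$26,148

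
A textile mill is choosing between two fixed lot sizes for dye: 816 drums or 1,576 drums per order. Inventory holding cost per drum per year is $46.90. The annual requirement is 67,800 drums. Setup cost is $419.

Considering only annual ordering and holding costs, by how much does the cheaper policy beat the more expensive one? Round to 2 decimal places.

$1,033.54

For each Q, cost = (D/Q)·S + (Q/2)·H.
TC(816) = (67,800/816)×419 + (816/2)×46.9 = $53,949.17
TC(1,576) = (67,800/1,576)×419 + (1,576/2)×46.9 = $54,982.71
Cheaper: Q = 816.  Difference = $1,033.54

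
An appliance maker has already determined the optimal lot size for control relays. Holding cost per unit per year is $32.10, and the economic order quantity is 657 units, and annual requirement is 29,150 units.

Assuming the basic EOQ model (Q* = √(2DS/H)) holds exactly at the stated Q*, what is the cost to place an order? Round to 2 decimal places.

$237.67

Since Q* = (2DS/H)^½, squaring gives Q*²·H = 2DS.
S = Q²H / (2D) = 657² × 32.1 / (2 × 29,150) = 237.6661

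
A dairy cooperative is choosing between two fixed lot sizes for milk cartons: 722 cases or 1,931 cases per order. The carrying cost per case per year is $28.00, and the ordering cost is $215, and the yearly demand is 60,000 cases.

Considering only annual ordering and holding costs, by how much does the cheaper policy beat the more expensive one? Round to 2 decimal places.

$5,739.44

For each Q, cost = (D/Q)·S + (Q/2)·H.
TC(722) = (60,000/722)×215 + (722/2)×28 = $27,975.04
TC(1,931) = (60,000/1,931)×215 + (1,931/2)×28 = $33,714.48
Lots of 722 are cheaper by $5,739.44.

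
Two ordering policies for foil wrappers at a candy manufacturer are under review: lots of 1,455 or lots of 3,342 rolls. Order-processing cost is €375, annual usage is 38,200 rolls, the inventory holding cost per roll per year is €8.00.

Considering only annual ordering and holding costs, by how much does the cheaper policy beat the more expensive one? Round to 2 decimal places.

€1,988.99

TC(Q) = (D/Q)S + (Q/2)H
TC(1,455) = (38,200/1,455)×375 + (1,455/2)×8 = €15,665.36
TC(3,342) = (38,200/3,342)×375 + (3,342/2)×8 = €17,654.36
Lots of 1,455 are cheaper by €1,988.99.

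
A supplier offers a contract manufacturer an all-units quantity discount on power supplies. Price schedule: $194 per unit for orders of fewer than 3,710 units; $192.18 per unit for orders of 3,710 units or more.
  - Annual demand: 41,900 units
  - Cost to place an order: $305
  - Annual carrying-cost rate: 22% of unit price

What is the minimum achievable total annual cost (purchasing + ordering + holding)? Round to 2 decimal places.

H₁ = 22%×$194 = $42.6800;  H₂ = 22%×$192.18 = $42.2796
EOQ₁ = √(2×41,900×305/42.6800) = 773.86  (< 3,710, feasible at tier 1)
EOQ₂ = √(2×41,900×305/42.2796) = 777.51  (< 3,710 → use Q = 3,710 at tier-2 price)
TC(tier 1 (EOQ₁), Q≈773.9) = $8,161,628.14
TC(tier 2, Q≈3,710.0) = $8,134,215.27
Minimum at tier 2: $8,134,215.27

$8,134,215.27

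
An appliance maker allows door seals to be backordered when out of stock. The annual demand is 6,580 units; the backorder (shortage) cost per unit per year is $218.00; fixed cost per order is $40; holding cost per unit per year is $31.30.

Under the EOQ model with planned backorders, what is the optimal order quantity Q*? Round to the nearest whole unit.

139 units

Basic EOQ = √(2·6,580·40/31.3) = 129.684
Backorder adjustment √((H+b)/b) = √((31.3+218)/218) = 1.0694
Q* = 129.684 × 1.0694 ≈ 138.68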